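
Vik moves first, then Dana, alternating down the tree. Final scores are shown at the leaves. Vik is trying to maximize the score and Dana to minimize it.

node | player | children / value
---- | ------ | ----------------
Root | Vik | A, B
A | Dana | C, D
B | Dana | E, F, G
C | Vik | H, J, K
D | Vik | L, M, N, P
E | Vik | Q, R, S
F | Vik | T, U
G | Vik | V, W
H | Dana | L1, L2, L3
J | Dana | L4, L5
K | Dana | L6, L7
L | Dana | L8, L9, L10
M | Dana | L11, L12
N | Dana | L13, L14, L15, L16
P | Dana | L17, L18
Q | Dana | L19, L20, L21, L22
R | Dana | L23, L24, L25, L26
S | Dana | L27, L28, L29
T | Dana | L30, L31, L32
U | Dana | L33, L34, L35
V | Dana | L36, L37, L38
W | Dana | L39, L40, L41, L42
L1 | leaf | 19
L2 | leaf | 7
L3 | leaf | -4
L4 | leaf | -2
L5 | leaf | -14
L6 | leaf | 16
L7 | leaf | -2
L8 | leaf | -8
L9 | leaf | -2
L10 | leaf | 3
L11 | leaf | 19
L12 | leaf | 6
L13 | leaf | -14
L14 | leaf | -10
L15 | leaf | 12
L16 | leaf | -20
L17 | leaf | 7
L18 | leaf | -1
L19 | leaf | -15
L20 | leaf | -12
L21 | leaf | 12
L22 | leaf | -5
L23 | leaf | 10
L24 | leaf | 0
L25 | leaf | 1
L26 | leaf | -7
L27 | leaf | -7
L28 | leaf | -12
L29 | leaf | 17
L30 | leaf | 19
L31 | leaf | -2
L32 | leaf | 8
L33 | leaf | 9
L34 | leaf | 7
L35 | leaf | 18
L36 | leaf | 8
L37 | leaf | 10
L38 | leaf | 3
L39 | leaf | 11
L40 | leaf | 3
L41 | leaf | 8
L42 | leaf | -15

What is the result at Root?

-2

H (Dana): min(19, 7, -4) = -4
J (Dana): min(-2, -14) = -14
K (Dana): min(16, -2) = -2
C (Vik): max(-4, -14, -2) = -2
L (Dana): min(-8, -2, 3) = -8
M (Dana): min(19, 6) = 6
N (Dana): min(-14, -10, 12, -20) = -20
P (Dana): min(7, -1) = -1
D (Vik): max(-8, 6, -20, -1) = 6
A (Dana): min(-2, 6) = -2
Q (Dana): min(-15, -12, 12, -5) = -15
R (Dana): min(10, 0, 1, -7) = -7
S (Dana): min(-7, -12, 17) = -12
E (Vik): max(-15, -7, -12) = -7
T (Dana): min(19, -2, 8) = -2
U (Dana): min(9, 7, 18) = 7
F (Vik): max(-2, 7) = 7
V (Dana): min(8, 10, 3) = 3
W (Dana): min(11, 3, 8, -15) = -15
G (Vik): max(3, -15) = 3
B (Dana): min(-7, 7, 3) = -7
Root (Vik): max(-2, -7) = -2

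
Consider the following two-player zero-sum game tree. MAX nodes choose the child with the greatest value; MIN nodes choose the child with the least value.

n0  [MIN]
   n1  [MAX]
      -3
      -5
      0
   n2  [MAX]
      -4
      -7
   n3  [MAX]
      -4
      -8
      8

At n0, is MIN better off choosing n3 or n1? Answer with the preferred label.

n1

n3 (MAX): max(-4, -8, 8) = 8
n1 (MAX): max(-3, -5, 0) = 0
MIN prefers the lower value; n3=8, n1=0. n1 is better since 0 < 8.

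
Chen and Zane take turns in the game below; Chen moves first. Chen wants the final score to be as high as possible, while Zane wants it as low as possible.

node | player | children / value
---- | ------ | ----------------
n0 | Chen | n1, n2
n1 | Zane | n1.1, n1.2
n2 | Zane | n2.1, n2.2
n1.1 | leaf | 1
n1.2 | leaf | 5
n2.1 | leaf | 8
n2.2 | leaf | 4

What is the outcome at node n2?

n2 (Zane): min(8, 4) = 4

4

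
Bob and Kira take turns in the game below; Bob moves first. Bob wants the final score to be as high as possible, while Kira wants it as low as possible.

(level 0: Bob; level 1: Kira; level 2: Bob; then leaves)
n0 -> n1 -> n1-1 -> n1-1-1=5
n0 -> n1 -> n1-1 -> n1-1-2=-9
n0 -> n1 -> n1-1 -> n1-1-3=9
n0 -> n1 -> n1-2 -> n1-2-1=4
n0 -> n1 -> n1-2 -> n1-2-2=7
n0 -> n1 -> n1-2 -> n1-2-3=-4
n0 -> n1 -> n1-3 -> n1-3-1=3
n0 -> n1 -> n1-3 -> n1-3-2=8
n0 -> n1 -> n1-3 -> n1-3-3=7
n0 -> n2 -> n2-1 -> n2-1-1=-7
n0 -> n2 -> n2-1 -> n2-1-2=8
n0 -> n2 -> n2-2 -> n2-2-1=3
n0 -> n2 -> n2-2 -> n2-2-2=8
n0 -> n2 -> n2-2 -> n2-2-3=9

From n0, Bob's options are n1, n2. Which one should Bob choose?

n2

n1-1 (Bob): max(5, -9, 9) = 9
n1-2 (Bob): max(4, 7, -4) = 7
n1-3 (Bob): max(3, 8, 7) = 8
n1 (Kira): min(9, 7, 8) = 7
n2-1 (Bob): max(-7, 8) = 8
n2-2 (Bob): max(3, 8, 9) = 9
n2 (Kira): min(8, 9) = 8
n0 (Bob): max(7, 8) = 8
Bob at n0 wants the highest of {n1=7, n2=8}, so chooses n2.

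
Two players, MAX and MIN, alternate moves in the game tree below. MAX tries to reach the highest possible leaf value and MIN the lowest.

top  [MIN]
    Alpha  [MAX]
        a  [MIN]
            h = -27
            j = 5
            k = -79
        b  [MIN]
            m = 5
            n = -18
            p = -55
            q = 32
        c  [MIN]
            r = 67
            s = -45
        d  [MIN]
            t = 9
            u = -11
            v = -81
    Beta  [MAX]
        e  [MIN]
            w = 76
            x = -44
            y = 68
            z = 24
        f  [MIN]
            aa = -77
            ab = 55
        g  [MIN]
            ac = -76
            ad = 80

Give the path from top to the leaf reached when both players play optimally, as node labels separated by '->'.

top -> Alpha -> c -> s

a (MIN): min(-27, 5, -79) = -79
b (MIN): min(5, -18, -55, 32) = -55
c (MIN): min(67, -45) = -45
d (MIN): min(9, -11, -81) = -81
Alpha (MAX): max(-79, -55, -45, -81) = -45
e (MIN): min(76, -44, 68, 24) = -44
f (MIN): min(-77, 55) = -77
g (MIN): min(-76, 80) = -76
Beta (MAX): max(-44, -77, -76) = -44
top (MIN): min(-45, -44) = -45
At top, MIN picks Alpha (lowest: -45).
At Alpha, MAX picks c (highest: -45).
At c, MIN picks s (lowest: -45).
Terminal value -45.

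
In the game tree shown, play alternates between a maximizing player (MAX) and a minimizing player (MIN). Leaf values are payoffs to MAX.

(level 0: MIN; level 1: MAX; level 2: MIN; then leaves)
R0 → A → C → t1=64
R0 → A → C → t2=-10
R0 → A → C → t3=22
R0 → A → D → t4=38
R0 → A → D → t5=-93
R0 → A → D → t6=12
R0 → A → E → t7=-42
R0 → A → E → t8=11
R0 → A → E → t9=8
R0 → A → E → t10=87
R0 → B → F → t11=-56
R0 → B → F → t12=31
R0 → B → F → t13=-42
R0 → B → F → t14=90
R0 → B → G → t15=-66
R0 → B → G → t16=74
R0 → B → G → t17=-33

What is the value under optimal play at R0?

-56

C (MIN): min(64, -10, 22) = -10
D (MIN): min(38, -93, 12) = -93
E (MIN): min(-42, 11, 8, 87) = -42
A (MAX): max(-10, -93, -42) = -10
F (MIN): min(-56, 31, -42, 90) = -56
G (MIN): min(-66, 74, -33) = -66
B (MAX): max(-56, -66) = -56
R0 (MIN): min(-10, -56) = -56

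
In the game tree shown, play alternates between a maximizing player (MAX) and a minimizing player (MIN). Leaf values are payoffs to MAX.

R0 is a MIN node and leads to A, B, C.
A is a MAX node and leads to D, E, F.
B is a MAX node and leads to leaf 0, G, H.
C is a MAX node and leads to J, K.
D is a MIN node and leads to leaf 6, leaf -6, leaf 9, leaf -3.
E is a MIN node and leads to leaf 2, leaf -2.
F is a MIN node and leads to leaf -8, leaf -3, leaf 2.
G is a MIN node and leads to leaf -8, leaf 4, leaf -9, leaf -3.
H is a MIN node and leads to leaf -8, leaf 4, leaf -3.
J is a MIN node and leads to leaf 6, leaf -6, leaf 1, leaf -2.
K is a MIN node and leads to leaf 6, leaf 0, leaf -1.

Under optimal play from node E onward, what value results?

-2

E (MIN): min(2, -2) = -2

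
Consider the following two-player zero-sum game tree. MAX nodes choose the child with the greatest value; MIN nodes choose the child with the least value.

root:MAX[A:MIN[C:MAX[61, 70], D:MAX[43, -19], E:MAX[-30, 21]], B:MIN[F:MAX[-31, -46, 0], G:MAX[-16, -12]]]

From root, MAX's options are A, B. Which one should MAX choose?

A

C (MAX): max(61, 70) = 70
D (MAX): max(43, -19) = 43
E (MAX): max(-30, 21) = 21
A (MIN): min(70, 43, 21) = 21
F (MAX): max(-31, -46, 0) = 0
G (MAX): max(-16, -12) = -12
B (MIN): min(0, -12) = -12
root (MAX): max(21, -12) = 21
MAX at root wants the highest of {A=21, B=-12}, so chooses A.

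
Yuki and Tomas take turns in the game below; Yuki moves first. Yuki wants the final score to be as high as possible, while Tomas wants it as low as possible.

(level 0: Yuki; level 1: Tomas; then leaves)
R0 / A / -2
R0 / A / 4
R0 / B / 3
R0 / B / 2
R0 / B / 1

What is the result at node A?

-2

A (Tomas): min(-2, 4) = -2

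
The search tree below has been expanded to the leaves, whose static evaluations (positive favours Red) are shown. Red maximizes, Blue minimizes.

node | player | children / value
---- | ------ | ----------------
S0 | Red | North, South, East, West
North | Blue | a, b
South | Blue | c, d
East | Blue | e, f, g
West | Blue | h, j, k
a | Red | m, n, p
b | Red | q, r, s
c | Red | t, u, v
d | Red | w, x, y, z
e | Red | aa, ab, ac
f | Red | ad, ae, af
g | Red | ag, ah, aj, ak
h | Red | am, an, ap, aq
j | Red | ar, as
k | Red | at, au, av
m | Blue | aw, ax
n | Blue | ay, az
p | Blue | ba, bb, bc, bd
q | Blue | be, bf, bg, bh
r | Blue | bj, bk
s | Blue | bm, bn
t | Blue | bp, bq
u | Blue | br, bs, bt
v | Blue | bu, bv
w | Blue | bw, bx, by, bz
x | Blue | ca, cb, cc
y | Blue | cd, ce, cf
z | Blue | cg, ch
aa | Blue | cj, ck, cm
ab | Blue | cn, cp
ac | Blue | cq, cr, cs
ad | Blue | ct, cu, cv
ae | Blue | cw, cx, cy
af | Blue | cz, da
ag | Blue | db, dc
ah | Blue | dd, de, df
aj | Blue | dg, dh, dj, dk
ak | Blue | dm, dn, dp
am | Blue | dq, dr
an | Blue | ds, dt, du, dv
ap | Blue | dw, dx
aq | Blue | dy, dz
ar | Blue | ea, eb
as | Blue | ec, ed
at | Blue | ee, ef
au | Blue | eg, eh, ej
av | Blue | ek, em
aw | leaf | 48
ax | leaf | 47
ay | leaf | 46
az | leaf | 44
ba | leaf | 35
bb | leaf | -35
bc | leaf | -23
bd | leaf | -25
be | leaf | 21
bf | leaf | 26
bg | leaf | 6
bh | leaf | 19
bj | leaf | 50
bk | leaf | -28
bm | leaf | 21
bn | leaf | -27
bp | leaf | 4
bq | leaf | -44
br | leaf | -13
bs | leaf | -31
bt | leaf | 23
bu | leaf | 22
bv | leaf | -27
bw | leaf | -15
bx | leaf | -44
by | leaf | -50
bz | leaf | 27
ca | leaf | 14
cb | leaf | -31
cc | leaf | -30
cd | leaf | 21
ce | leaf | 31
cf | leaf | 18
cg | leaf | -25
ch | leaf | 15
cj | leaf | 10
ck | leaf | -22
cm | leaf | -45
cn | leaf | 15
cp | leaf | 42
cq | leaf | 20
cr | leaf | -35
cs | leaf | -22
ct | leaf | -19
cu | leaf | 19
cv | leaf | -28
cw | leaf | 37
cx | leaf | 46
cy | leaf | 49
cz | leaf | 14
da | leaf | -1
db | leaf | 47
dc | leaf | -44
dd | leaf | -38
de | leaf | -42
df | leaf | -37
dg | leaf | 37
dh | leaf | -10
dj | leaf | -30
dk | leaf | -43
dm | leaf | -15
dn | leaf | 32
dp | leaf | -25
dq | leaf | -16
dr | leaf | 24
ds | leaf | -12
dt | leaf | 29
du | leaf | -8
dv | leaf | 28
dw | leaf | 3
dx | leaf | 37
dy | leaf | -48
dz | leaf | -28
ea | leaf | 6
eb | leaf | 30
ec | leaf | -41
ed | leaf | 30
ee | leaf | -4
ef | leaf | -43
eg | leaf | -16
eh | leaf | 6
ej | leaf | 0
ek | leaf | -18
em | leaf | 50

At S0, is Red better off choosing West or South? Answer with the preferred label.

West

am (Blue): min(-16, 24) = -16
an (Blue): min(-12, 29, -8, 28) = -12
ap (Blue): min(3, 37) = 3
aq (Blue): min(-48, -28) = -48
h (Red): max(-16, -12, 3, -48) = 3
ar (Blue): min(6, 30) = 6
as (Blue): min(-41, 30) = -41
j (Red): max(6, -41) = 6
at (Blue): min(-4, -43) = -43
au (Blue): min(-16, 6, 0) = -16
av (Blue): min(-18, 50) = -18
k (Red): max(-43, -16, -18) = -16
West (Blue): min(3, 6, -16) = -16
t (Blue): min(4, -44) = -44
u (Blue): min(-13, -31, 23) = -31
v (Blue): min(22, -27) = -27
c (Red): max(-44, -31, -27) = -27
w (Blue): min(-15, -44, -50, 27) = -50
x (Blue): min(14, -31, -30) = -31
y (Blue): min(21, 31, 18) = 18
z (Blue): min(-25, 15) = -25
d (Red): max(-50, -31, 18, -25) = 18
South (Blue): min(-27, 18) = -27
Red prefers the higher value; West=-16, South=-27. West is better since -16 > -27.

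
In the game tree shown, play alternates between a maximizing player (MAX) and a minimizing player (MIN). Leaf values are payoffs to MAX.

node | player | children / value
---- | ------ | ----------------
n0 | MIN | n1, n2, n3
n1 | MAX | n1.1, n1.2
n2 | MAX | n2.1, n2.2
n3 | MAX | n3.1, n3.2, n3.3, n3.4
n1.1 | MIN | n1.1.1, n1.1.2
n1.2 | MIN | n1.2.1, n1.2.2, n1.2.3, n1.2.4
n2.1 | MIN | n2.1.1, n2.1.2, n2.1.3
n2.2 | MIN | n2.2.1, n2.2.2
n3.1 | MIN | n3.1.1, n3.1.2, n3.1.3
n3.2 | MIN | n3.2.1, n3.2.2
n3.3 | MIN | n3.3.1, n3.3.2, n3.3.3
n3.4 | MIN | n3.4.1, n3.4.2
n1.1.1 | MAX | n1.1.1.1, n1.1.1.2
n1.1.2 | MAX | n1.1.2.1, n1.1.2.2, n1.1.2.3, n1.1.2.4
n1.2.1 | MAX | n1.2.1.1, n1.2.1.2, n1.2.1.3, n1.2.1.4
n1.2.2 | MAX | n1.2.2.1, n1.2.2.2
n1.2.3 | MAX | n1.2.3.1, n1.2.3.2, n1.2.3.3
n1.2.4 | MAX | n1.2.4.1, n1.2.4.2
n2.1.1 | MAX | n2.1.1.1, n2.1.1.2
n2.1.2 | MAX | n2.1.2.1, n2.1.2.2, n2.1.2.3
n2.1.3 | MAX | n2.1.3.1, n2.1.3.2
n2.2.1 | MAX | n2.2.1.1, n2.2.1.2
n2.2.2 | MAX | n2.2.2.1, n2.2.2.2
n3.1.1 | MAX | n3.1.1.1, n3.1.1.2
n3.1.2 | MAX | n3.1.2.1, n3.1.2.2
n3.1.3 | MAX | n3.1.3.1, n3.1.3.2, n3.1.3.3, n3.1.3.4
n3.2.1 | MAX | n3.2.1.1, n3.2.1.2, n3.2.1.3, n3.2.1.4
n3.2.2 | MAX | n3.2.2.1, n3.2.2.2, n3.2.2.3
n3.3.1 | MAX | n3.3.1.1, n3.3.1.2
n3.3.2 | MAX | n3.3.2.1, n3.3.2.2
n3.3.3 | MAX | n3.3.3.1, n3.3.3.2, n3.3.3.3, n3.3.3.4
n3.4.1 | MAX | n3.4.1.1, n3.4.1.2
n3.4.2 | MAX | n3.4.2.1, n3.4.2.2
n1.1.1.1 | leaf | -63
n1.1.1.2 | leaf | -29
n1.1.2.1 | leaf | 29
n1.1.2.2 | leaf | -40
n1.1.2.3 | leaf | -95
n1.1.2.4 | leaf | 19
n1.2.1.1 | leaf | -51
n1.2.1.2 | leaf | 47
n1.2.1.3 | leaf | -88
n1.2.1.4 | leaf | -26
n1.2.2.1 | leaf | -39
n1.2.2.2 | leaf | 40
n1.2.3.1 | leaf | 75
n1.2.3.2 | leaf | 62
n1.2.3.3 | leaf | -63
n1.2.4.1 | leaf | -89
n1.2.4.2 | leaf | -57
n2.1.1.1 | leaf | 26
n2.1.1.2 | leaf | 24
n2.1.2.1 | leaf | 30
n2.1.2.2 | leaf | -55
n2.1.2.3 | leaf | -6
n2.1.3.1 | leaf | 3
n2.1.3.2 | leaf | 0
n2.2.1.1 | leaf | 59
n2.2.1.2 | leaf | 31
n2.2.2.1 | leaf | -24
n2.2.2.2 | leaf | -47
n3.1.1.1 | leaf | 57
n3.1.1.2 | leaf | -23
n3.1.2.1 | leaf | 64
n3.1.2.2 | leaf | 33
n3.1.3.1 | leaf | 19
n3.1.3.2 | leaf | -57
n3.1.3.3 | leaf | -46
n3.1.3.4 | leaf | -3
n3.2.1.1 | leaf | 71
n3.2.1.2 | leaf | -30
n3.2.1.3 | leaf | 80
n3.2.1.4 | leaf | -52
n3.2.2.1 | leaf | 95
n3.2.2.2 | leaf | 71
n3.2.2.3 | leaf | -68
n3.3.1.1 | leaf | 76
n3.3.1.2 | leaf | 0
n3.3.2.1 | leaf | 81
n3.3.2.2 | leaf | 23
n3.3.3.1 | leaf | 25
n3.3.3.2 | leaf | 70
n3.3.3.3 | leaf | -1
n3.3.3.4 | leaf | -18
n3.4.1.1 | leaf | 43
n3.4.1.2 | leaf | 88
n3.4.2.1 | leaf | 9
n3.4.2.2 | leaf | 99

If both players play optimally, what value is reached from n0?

-29

n1.1.1 (MAX): max(-63, -29) = -29
n1.1.2 (MAX): max(29, -40, -95, 19) = 29
n1.1 (MIN): min(-29, 29) = -29
n1.2.1 (MAX): max(-51, 47, -88, -26) = 47
n1.2.2 (MAX): max(-39, 40) = 40
n1.2.3 (MAX): max(75, 62, -63) = 75
n1.2.4 (MAX): max(-89, -57) = -57
n1.2 (MIN): min(47, 40, 75, -57) = -57
n1 (MAX): max(-29, -57) = -29
n2.1.1 (MAX): max(26, 24) = 26
n2.1.2 (MAX): max(30, -55, -6) = 30
n2.1.3 (MAX): max(3, 0) = 3
n2.1 (MIN): min(26, 30, 3) = 3
n2.2.1 (MAX): max(59, 31) = 59
n2.2.2 (MAX): max(-24, -47) = -24
n2.2 (MIN): min(59, -24) = -24
n2 (MAX): max(3, -24) = 3
n3.1.1 (MAX): max(57, -23) = 57
n3.1.2 (MAX): max(64, 33) = 64
n3.1.3 (MAX): max(19, -57, -46, -3) = 19
n3.1 (MIN): min(57, 64, 19) = 19
n3.2.1 (MAX): max(71, -30, 80, -52) = 80
n3.2.2 (MAX): max(95, 71, -68) = 95
n3.2 (MIN): min(80, 95) = 80
n3.3.1 (MAX): max(76, 0) = 76
n3.3.2 (MAX): max(81, 23) = 81
n3.3.3 (MAX): max(25, 70, -1, -18) = 70
n3.3 (MIN): min(76, 81, 70) = 70
n3.4.1 (MAX): max(43, 88) = 88
n3.4.2 (MAX): max(9, 99) = 99
n3.4 (MIN): min(88, 99) = 88
n3 (MAX): max(19, 80, 70, 88) = 88
n0 (MIN): min(-29, 3, 88) = -29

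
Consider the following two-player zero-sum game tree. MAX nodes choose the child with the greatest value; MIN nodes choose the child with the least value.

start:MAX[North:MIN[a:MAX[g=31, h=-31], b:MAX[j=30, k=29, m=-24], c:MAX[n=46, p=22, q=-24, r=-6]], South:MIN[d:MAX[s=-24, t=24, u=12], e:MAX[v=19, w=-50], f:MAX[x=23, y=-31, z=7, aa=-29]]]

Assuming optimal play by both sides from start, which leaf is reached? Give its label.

j

a (MAX): max(31, -31) = 31
b (MAX): max(30, 29, -24) = 30
c (MAX): max(46, 22, -24, -6) = 46
North (MIN): min(31, 30, 46) = 30
d (MAX): max(-24, 24, 12) = 24
e (MAX): max(19, -50) = 19
f (MAX): max(23, -31, 7, -29) = 23
South (MIN): min(24, 19, 23) = 19
start (MAX): max(30, 19) = 30
At start, MAX picks North (highest: 30).
At North, MIN picks b (lowest: 30).
At b, MAX picks j (highest: 30).
Terminal value 30.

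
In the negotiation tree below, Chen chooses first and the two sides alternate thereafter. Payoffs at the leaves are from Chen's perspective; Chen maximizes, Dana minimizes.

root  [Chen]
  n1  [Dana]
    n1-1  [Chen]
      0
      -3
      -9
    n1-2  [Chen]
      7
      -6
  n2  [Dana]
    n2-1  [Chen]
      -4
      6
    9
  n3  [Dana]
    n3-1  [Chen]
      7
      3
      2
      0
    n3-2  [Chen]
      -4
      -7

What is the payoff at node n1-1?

n1-1 (Chen): max(0, -3, -9) = 0

0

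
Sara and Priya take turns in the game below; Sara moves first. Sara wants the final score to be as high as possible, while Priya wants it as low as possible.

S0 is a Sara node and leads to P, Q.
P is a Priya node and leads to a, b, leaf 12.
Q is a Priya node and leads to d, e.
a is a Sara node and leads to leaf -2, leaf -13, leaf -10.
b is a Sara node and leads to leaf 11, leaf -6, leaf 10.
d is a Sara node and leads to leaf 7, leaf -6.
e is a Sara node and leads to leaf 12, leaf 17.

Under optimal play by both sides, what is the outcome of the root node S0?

a (Sara): max(-2, -13, -10) = -2
b (Sara): max(11, -6, 10) = 11
P (Priya): min(-2, 11, 12) = -2
d (Sara): max(7, -6) = 7
e (Sara): max(12, 17) = 17
Q (Priya): min(7, 17) = 7
S0 (Sara): max(-2, 7) = 7

7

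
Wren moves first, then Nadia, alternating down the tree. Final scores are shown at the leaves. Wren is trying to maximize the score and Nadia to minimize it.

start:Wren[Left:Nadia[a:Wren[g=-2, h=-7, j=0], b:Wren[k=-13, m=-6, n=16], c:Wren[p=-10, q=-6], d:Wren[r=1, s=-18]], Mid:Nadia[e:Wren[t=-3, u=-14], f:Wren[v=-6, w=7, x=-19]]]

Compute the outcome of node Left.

-6

a (Wren): max(-2, -7, 0) = 0
b (Wren): max(-13, -6, 16) = 16
c (Wren): max(-10, -6) = -6
d (Wren): max(1, -18) = 1
Left (Nadia): min(0, 16, -6, 1) = -6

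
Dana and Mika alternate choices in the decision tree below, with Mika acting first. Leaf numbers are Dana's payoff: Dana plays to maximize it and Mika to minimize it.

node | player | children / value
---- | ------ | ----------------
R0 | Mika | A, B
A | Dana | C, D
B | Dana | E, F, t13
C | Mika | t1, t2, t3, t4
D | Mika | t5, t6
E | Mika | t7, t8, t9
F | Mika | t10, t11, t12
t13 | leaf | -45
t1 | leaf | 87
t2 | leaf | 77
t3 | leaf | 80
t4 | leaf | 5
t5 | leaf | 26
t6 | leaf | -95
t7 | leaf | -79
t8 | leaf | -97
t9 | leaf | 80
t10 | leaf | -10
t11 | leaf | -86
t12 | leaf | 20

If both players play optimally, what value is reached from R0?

C (Mika): min(87, 77, 80, 5) = 5
D (Mika): min(26, -95) = -95
A (Dana): max(5, -95) = 5
E (Mika): min(-79, -97, 80) = -97
F (Mika): min(-10, -86, 20) = -86
B (Dana): max(-97, -86, -45) = -45
R0 (Mika): min(5, -45) = -45

-45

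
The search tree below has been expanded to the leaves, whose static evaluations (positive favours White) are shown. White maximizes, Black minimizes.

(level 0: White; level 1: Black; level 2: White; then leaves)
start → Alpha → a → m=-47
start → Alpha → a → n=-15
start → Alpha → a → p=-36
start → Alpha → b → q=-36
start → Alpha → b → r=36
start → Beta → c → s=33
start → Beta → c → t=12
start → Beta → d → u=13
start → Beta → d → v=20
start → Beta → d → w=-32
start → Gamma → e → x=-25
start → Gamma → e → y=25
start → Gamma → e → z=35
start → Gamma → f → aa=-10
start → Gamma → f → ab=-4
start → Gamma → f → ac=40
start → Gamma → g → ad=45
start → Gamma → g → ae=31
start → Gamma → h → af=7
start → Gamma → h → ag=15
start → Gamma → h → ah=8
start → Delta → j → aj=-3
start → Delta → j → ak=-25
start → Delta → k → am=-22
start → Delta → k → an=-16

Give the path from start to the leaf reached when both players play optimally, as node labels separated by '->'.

start -> Beta -> d -> v

a (White): max(-47, -15, -36) = -15
b (White): max(-36, 36) = 36
Alpha (Black): min(-15, 36) = -15
c (White): max(33, 12) = 33
d (White): max(13, 20, -32) = 20
Beta (Black): min(33, 20) = 20
e (White): max(-25, 25, 35) = 35
f (White): max(-10, -4, 40) = 40
g (White): max(45, 31) = 45
h (White): max(7, 15, 8) = 15
Gamma (Black): min(35, 40, 45, 15) = 15
j (White): max(-3, -25) = -3
k (White): max(-22, -16) = -16
Delta (Black): min(-3, -16) = -16
start (White): max(-15, 20, 15, -16) = 20
At start, White picks Beta (highest: 20).
At Beta, Black picks d (lowest: 20).
At d, White picks v (highest: 20).
Terminal value 20.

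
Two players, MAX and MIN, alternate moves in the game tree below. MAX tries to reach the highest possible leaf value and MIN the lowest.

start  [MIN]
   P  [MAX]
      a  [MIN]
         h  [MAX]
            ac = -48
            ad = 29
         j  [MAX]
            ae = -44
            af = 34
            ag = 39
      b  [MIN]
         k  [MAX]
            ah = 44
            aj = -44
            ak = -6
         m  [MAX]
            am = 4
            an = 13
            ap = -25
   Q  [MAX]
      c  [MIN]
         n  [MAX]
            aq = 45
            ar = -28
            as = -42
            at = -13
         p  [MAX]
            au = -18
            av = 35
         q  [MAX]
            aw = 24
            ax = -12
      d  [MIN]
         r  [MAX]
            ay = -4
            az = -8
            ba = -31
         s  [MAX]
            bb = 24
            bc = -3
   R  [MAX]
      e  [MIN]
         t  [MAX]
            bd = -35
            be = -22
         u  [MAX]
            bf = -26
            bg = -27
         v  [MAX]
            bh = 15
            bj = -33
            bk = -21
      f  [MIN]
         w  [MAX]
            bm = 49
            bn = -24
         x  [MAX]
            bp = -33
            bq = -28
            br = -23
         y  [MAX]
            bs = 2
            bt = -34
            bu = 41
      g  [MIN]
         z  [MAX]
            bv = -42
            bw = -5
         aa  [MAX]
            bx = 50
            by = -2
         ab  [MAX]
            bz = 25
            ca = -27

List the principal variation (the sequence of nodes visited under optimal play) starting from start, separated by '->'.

start -> R -> g -> z -> bw

h (MAX): max(-48, 29) = 29
j (MAX): max(-44, 34, 39) = 39
a (MIN): min(29, 39) = 29
k (MAX): max(44, -44, -6) = 44
m (MAX): max(4, 13, -25) = 13
b (MIN): min(44, 13) = 13
P (MAX): max(29, 13) = 29
n (MAX): max(45, -28, -42, -13) = 45
p (MAX): max(-18, 35) = 35
q (MAX): max(24, -12) = 24
c (MIN): min(45, 35, 24) = 24
r (MAX): max(-4, -8, -31) = -4
s (MAX): max(24, -3) = 24
d (MIN): min(-4, 24) = -4
Q (MAX): max(24, -4) = 24
t (MAX): max(-35, -22) = -22
u (MAX): max(-26, -27) = -26
v (MAX): max(15, -33, -21) = 15
e (MIN): min(-22, -26, 15) = -26
w (MAX): max(49, -24) = 49
x (MAX): max(-33, -28, -23) = -23
y (MAX): max(2, -34, 41) = 41
f (MIN): min(49, -23, 41) = -23
z (MAX): max(-42, -5) = -5
aa (MAX): max(50, -2) = 50
ab (MAX): max(25, -27) = 25
g (MIN): min(-5, 50, 25) = -5
R (MAX): max(-26, -23, -5) = -5
start (MIN): min(29, 24, -5) = -5
At start, MIN picks R (lowest: -5).
At R, MAX picks g (highest: -5).
At g, MIN picks z (lowest: -5).
At z, MAX picks bw (highest: -5).
Terminal value -5.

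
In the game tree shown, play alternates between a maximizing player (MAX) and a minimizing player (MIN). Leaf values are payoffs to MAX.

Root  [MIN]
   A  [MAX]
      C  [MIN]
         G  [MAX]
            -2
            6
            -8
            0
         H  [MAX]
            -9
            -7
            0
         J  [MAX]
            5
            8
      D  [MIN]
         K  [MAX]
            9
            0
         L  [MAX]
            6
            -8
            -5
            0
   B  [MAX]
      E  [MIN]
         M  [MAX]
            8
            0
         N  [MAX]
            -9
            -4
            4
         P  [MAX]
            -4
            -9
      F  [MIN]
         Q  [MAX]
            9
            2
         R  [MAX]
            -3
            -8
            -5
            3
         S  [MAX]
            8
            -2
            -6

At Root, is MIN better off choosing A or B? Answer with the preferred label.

G (MAX): max(-2, 6, -8, 0) = 6
H (MAX): max(-9, -7, 0) = 0
J (MAX): max(5, 8) = 8
C (MIN): min(6, 0, 8) = 0
K (MAX): max(9, 0) = 9
L (MAX): max(6, -8, -5, 0) = 6
D (MIN): min(9, 6) = 6
A (MAX): max(0, 6) = 6
M (MAX): max(8, 0) = 8
N (MAX): max(-9, -4, 4) = 4
P (MAX): max(-4, -9) = -4
E (MIN): min(8, 4, -4) = -4
Q (MAX): max(9, 2) = 9
R (MAX): max(-3, -8, -5, 3) = 3
S (MAX): max(8, -2, -6) = 8
F (MIN): min(9, 3, 8) = 3
B (MAX): max(-4, 3) = 3
MIN prefers the lower value; A=6, B=3. B is better since 3 < 6.

B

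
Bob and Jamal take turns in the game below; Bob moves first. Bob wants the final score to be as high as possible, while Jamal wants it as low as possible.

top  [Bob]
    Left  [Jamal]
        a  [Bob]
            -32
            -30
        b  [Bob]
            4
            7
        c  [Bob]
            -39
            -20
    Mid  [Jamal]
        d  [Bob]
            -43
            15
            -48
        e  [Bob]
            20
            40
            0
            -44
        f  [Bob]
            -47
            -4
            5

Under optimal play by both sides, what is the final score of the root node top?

5

a (Bob): max(-32, -30) = -30
b (Bob): max(4, 7) = 7
c (Bob): max(-39, -20) = -20
Left (Jamal): min(-30, 7, -20) = -30
d (Bob): max(-43, 15, -48) = 15
e (Bob): max(20, 40, 0, -44) = 40
f (Bob): max(-47, -4, 5) = 5
Mid (Jamal): min(15, 40, 5) = 5
top (Bob): max(-30, 5) = 5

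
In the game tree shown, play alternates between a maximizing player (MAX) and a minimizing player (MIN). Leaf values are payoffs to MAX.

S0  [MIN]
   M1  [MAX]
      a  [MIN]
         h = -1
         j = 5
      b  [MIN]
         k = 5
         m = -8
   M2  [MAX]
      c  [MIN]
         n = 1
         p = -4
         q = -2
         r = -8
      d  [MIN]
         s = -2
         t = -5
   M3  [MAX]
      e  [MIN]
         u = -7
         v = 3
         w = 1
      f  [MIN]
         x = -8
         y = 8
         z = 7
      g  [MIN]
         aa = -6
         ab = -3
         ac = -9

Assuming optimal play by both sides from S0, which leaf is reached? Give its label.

u

a (MIN): min(-1, 5) = -1
b (MIN): min(5, -8) = -8
M1 (MAX): max(-1, -8) = -1
c (MIN): min(1, -4, -2, -8) = -8
d (MIN): min(-2, -5) = -5
M2 (MAX): max(-8, -5) = -5
e (MIN): min(-7, 3, 1) = -7
f (MIN): min(-8, 8, 7) = -8
g (MIN): min(-6, -3, -9) = -9
M3 (MAX): max(-7, -8, -9) = -7
S0 (MIN): min(-1, -5, -7) = -7
At S0, MIN picks M3 (lowest: -7).
At M3, MAX picks e (highest: -7).
At e, MIN picks u (lowest: -7).
Terminal value -7.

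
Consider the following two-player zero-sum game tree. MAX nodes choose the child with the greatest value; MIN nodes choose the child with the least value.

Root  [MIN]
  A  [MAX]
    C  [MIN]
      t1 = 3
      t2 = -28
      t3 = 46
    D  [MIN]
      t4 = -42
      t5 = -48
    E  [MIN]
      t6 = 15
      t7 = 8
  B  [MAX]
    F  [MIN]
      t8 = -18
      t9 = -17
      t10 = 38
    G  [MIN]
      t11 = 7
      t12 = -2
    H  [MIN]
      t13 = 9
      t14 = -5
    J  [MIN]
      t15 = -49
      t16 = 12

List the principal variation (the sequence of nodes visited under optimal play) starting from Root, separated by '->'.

C (MIN): min(3, -28, 46) = -28
D (MIN): min(-42, -48) = -48
E (MIN): min(15, 8) = 8
A (MAX): max(-28, -48, 8) = 8
F (MIN): min(-18, -17, 38) = -18
G (MIN): min(7, -2) = -2
H (MIN): min(9, -5) = -5
J (MIN): min(-49, 12) = -49
B (MAX): max(-18, -2, -5, -49) = -2
Root (MIN): min(8, -2) = -2
At Root, MIN picks B (lowest: -2).
At B, MAX picks G (highest: -2).
At G, MIN picks t12 (lowest: -2).
Terminal value -2.

Root -> B -> G -> t12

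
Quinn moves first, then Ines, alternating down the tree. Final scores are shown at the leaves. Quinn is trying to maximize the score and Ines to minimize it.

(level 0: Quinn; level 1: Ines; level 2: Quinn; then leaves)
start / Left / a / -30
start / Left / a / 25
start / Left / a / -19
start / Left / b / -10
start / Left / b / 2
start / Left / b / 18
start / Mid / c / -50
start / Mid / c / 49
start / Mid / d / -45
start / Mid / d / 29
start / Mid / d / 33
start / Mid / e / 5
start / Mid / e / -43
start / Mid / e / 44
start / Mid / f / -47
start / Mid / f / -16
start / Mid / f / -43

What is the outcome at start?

18

a (Quinn): max(-30, 25, -19) = 25
b (Quinn): max(-10, 2, 18) = 18
Left (Ines): min(25, 18) = 18
c (Quinn): max(-50, 49) = 49
d (Quinn): max(-45, 29, 33) = 33
e (Quinn): max(5, -43, 44) = 44
f (Quinn): max(-47, -16, -43) = -16
Mid (Ines): min(49, 33, 44, -16) = -16
start (Quinn): max(18, -16) = 18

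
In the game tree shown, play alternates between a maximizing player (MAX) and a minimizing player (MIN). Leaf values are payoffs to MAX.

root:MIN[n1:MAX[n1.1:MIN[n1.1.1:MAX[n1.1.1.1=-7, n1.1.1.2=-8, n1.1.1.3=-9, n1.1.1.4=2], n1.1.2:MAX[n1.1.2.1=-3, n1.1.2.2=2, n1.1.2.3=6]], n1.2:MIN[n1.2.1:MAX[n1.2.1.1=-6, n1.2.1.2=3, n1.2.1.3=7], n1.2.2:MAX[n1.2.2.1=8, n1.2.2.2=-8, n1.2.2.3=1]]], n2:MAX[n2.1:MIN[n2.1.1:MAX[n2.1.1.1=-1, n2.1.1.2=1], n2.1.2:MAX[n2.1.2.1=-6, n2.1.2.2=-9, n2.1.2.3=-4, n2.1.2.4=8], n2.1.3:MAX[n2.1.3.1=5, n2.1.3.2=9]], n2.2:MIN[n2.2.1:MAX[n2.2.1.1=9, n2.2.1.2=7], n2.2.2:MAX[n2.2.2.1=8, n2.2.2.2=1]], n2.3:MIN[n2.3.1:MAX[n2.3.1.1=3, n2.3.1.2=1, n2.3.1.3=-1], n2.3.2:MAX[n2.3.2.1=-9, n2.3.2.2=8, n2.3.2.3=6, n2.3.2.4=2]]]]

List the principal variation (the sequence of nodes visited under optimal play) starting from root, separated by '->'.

n1.1.1 (MAX): max(-7, -8, -9, 2) = 2
n1.1.2 (MAX): max(-3, 2, 6) = 6
n1.1 (MIN): min(2, 6) = 2
n1.2.1 (MAX): max(-6, 3, 7) = 7
n1.2.2 (MAX): max(8, -8, 1) = 8
n1.2 (MIN): min(7, 8) = 7
n1 (MAX): max(2, 7) = 7
n2.1.1 (MAX): max(-1, 1) = 1
n2.1.2 (MAX): max(-6, -9, -4, 8) = 8
n2.1.3 (MAX): max(5, 9) = 9
n2.1 (MIN): min(1, 8, 9) = 1
n2.2.1 (MAX): max(9, 7) = 9
n2.2.2 (MAX): max(8, 1) = 8
n2.2 (MIN): min(9, 8) = 8
n2.3.1 (MAX): max(3, 1, -1) = 3
n2.3.2 (MAX): max(-9, 8, 6, 2) = 8
n2.3 (MIN): min(3, 8) = 3
n2 (MAX): max(1, 8, 3) = 8
root (MIN): min(7, 8) = 7
At root, MIN picks n1 (lowest: 7).
At n1, MAX picks n1.2 (highest: 7).
At n1.2, MIN picks n1.2.1 (lowest: 7).
At n1.2.1, MAX picks n1.2.1.3 (highest: 7).
Terminal value 7.

root -> n1 -> n1.2 -> n1.2.1 -> n1.2.1.3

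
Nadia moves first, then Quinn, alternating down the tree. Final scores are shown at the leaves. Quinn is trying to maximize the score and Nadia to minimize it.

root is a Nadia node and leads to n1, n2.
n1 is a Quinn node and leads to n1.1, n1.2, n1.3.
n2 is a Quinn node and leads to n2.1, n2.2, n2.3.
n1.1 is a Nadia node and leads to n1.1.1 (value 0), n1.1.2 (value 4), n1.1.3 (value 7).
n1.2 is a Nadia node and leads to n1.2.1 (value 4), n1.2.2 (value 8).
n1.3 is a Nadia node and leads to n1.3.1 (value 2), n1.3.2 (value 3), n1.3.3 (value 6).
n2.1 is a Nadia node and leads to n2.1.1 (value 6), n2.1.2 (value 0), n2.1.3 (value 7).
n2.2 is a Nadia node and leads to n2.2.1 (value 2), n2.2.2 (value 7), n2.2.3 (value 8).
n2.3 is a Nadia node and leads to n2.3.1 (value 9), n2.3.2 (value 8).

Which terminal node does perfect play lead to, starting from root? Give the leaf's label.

n1.2.1

n1.1 (Nadia): min(0, 4, 7) = 0
n1.2 (Nadia): min(4, 8) = 4
n1.3 (Nadia): min(2, 3, 6) = 2
n1 (Quinn): max(0, 4, 2) = 4
n2.1 (Nadia): min(6, 0, 7) = 0
n2.2 (Nadia): min(2, 7, 8) = 2
n2.3 (Nadia): min(9, 8) = 8
n2 (Quinn): max(0, 2, 8) = 8
root (Nadia): min(4, 8) = 4
At root, Nadia picks n1 (lowest: 4).
At n1, Quinn picks n1.2 (highest: 4).
At n1.2, Nadia picks n1.2.1 (lowest: 4).
Terminal value 4.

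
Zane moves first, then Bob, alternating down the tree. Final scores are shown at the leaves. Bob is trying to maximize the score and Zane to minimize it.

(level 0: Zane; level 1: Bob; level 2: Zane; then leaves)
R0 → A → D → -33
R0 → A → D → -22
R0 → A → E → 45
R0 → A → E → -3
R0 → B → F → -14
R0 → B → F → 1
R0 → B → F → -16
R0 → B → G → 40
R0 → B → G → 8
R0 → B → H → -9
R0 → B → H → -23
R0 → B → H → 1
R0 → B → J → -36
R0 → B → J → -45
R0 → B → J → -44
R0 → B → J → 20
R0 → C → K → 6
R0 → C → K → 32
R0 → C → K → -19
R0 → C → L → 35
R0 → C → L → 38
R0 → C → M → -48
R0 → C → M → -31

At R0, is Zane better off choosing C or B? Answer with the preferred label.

K (Zane): min(6, 32, -19) = -19
L (Zane): min(35, 38) = 35
M (Zane): min(-48, -31) = -48
C (Bob): max(-19, 35, -48) = 35
F (Zane): min(-14, 1, -16) = -16
G (Zane): min(40, 8) = 8
H (Zane): min(-9, -23, 1) = -23
J (Zane): min(-36, -45, -44, 20) = -45
B (Bob): max(-16, 8, -23, -45) = 8
Zane prefers the lower value; C=35, B=8. B is better since 8 < 35.

B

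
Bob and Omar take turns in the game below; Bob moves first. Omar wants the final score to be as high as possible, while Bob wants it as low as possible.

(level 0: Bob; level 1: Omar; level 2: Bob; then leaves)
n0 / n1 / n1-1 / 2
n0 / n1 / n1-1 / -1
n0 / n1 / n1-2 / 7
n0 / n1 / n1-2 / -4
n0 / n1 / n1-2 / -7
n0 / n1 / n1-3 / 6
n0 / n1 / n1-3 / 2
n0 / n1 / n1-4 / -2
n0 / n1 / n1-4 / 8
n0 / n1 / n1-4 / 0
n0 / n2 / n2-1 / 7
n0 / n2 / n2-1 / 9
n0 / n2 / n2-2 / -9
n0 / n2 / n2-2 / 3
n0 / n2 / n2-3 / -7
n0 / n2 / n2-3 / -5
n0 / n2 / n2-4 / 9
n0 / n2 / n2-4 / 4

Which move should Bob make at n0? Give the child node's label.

n1-1 (Bob): min(2, -1) = -1
n1-2 (Bob): min(7, -4, -7) = -7
n1-3 (Bob): min(6, 2) = 2
n1-4 (Bob): min(-2, 8, 0) = -2
n1 (Omar): max(-1, -7, 2, -2) = 2
n2-1 (Bob): min(7, 9) = 7
n2-2 (Bob): min(-9, 3) = -9
n2-3 (Bob): min(-7, -5) = -7
n2-4 (Bob): min(9, 4) = 4
n2 (Omar): max(7, -9, -7, 4) = 7
n0 (Bob): min(2, 7) = 2
Bob at n0 wants the lowest of {n1=2, n2=7}, so chooses n1.

n1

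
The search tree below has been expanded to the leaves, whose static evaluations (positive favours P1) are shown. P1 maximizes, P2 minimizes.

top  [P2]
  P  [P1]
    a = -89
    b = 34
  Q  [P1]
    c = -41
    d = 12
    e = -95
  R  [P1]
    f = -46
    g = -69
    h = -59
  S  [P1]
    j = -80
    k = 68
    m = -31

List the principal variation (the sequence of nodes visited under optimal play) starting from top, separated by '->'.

P (P1): max(-89, 34) = 34
Q (P1): max(-41, 12, -95) = 12
R (P1): max(-46, -69, -59) = -46
S (P1): max(-80, 68, -31) = 68
top (P2): min(34, 12, -46, 68) = -46
At top, P2 picks R (lowest: -46).
At R, P1 picks f (highest: -46).
Terminal value -46.

top -> R -> f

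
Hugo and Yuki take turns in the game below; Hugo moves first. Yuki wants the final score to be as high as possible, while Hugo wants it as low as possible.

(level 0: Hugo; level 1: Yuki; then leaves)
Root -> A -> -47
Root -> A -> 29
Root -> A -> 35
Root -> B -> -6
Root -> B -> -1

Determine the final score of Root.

-1

A (Yuki): max(-47, 29, 35) = 35
B (Yuki): max(-6, -1) = -1
Root (Hugo): min(35, -1) = -1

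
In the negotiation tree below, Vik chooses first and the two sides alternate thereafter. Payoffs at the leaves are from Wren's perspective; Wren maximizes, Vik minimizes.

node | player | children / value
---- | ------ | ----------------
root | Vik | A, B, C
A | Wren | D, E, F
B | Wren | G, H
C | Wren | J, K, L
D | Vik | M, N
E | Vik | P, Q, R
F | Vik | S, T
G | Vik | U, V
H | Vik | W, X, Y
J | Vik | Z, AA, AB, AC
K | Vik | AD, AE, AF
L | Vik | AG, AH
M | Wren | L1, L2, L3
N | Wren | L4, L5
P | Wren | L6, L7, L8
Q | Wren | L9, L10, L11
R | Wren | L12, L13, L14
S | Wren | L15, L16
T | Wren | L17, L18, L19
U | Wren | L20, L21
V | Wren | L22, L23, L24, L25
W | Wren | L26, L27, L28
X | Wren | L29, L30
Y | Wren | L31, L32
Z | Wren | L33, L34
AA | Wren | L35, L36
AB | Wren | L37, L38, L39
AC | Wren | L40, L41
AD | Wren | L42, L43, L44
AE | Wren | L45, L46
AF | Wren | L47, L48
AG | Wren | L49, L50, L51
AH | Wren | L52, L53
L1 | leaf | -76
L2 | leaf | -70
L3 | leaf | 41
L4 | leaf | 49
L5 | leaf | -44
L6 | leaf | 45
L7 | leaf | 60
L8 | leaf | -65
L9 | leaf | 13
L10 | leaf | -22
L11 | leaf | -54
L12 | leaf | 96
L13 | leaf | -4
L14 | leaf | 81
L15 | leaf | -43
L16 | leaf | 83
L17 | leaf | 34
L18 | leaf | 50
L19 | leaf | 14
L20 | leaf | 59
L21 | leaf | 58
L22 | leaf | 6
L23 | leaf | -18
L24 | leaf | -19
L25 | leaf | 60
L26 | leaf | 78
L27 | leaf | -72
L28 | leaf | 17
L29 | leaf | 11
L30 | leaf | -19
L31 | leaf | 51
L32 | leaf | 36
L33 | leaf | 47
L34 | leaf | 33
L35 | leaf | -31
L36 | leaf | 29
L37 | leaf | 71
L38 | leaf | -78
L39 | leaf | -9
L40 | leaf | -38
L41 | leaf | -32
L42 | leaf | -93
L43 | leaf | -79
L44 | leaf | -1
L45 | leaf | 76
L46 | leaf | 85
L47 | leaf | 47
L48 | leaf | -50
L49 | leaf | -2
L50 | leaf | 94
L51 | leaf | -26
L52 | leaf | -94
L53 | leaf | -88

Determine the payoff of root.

M (Wren): max(-76, -70, 41) = 41
N (Wren): max(49, -44) = 49
D (Vik): min(41, 49) = 41
P (Wren): max(45, 60, -65) = 60
Q (Wren): max(13, -22, -54) = 13
R (Wren): max(96, -4, 81) = 96
E (Vik): min(60, 13, 96) = 13
S (Wren): max(-43, 83) = 83
T (Wren): max(34, 50, 14) = 50
F (Vik): min(83, 50) = 50
A (Wren): max(41, 13, 50) = 50
U (Wren): max(59, 58) = 59
V (Wren): max(6, -18, -19, 60) = 60
G (Vik): min(59, 60) = 59
W (Wren): max(78, -72, 17) = 78
X (Wren): max(11, -19) = 11
Y (Wren): max(51, 36) = 51
H (Vik): min(78, 11, 51) = 11
B (Wren): max(59, 11) = 59
Z (Wren): max(47, 33) = 47
AA (Wren): max(-31, 29) = 29
AB (Wren): max(71, -78, -9) = 71
AC (Wren): max(-38, -32) = -32
J (Vik): min(47, 29, 71, -32) = -32
AD (Wren): max(-93, -79, -1) = -1
AE (Wren): max(76, 85) = 85
AF (Wren): max(47, -50) = 47
K (Vik): min(-1, 85, 47) = -1
AG (Wren): max(-2, 94, -26) = 94
AH (Wren): max(-94, -88) = -88
L (Vik): min(94, -88) = -88
C (Wren): max(-32, -1, -88) = -1
root (Vik): min(50, 59, -1) = -1

-1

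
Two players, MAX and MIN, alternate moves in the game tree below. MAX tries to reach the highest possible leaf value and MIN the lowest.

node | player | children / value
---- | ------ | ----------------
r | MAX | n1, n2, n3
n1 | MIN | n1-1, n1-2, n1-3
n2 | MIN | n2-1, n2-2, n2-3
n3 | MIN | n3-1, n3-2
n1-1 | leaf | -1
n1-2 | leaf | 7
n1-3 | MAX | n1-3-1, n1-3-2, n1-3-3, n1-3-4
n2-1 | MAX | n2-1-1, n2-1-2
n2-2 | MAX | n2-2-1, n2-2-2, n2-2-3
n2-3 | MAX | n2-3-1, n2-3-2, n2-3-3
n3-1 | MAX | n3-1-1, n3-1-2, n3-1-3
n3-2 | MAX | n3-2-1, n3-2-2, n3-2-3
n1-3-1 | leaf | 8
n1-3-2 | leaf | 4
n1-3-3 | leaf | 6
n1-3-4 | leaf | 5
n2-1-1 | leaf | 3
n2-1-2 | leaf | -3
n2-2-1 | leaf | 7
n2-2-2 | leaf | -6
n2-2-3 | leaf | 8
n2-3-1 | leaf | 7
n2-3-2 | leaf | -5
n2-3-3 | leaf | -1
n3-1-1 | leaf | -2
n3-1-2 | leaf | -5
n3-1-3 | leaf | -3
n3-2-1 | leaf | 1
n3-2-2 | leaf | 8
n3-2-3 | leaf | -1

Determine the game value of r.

n1-3 (MAX): max(8, 4, 6, 5) = 8
n1 (MIN): min(-1, 7, 8) = -1
n2-1 (MAX): max(3, -3) = 3
n2-2 (MAX): max(7, -6, 8) = 8
n2-3 (MAX): max(7, -5, -1) = 7
n2 (MIN): min(3, 8, 7) = 3
n3-1 (MAX): max(-2, -5, -3) = -2
n3-2 (MAX): max(1, 8, -1) = 8
n3 (MIN): min(-2, 8) = -2
r (MAX): max(-1, 3, -2) = 3

3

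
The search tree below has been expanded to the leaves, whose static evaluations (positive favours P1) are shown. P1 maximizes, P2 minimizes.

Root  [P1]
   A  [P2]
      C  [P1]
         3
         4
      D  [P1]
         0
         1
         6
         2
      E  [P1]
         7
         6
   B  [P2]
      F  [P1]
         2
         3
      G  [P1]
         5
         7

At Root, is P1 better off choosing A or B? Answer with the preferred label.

A

C (P1): max(3, 4) = 4
D (P1): max(0, 1, 6, 2) = 6
E (P1): max(7, 6) = 7
A (P2): min(4, 6, 7) = 4
F (P1): max(2, 3) = 3
G (P1): max(5, 7) = 7
B (P2): min(3, 7) = 3
P1 prefers the higher value; A=4, B=3. A is better since 4 > 3.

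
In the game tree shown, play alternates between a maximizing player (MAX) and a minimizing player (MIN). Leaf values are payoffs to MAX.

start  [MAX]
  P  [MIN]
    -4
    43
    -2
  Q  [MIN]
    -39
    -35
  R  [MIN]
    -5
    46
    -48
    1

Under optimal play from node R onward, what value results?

R (MIN): min(-5, 46, -48, 1) = -48

-48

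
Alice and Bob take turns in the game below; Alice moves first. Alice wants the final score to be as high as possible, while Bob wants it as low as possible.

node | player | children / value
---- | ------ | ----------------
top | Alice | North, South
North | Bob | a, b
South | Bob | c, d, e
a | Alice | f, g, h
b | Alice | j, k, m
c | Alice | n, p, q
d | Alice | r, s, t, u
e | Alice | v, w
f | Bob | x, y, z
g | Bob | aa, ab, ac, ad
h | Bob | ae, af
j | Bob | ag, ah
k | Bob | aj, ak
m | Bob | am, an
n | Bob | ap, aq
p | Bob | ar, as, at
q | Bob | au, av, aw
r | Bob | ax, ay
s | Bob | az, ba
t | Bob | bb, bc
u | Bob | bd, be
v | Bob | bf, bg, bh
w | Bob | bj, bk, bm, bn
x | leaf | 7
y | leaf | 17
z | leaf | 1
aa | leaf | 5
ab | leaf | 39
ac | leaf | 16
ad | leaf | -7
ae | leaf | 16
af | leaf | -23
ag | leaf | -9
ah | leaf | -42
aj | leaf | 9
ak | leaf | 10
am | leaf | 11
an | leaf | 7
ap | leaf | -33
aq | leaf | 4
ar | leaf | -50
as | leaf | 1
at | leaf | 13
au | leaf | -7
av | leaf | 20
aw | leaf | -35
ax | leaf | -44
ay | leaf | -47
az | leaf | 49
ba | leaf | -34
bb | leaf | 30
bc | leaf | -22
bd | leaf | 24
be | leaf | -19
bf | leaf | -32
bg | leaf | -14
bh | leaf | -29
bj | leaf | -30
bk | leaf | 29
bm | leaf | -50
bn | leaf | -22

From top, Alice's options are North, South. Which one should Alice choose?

North

f (Bob): min(7, 17, 1) = 1
g (Bob): min(5, 39, 16, -7) = -7
h (Bob): min(16, -23) = -23
a (Alice): max(1, -7, -23) = 1
j (Bob): min(-9, -42) = -42
k (Bob): min(9, 10) = 9
m (Bob): min(11, 7) = 7
b (Alice): max(-42, 9, 7) = 9
North (Bob): min(1, 9) = 1
n (Bob): min(-33, 4) = -33
p (Bob): min(-50, 1, 13) = -50
q (Bob): min(-7, 20, -35) = -35
c (Alice): max(-33, -50, -35) = -33
r (Bob): min(-44, -47) = -47
s (Bob): min(49, -34) = -34
t (Bob): min(30, -22) = -22
u (Bob): min(24, -19) = -19
d (Alice): max(-47, -34, -22, -19) = -19
v (Bob): min(-32, -14, -29) = -32
w (Bob): min(-30, 29, -50, -22) = -50
e (Alice): max(-32, -50) = -32
South (Bob): min(-33, -19, -32) = -33
top (Alice): max(1, -33) = 1
Alice at top wants the highest of {North=1, South=-33}, so chooses North.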